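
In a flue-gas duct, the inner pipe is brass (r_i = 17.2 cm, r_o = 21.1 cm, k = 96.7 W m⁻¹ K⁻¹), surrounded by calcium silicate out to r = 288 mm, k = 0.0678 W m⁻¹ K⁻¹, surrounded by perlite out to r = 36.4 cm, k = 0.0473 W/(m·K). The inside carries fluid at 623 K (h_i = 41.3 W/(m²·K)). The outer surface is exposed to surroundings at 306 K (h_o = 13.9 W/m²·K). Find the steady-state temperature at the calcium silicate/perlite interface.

Treat each layer as a resistance in series:
  R'_conv,in = 1/(2πr h) = 1/(2π·0.172·41.3) = 0.02240 m·K/W
  R'_brass = ln(0.211/0.172)/(2πk) = 0.2044/(2π·96.7) = 3.364×10^-4 m·K/W
  R'_calcium silicate = ln(0.288/0.211)/(2πk) = 0.3111/(2π·0.0678) = 0.7303 m·K/W
  R'_perlite = ln(0.364/0.288)/(2πk) = 0.2342/(2π·0.0473) = 0.7880 m·K/W
  R'_conv,out = 1/(2πr h) = 1/(2π·0.364·13.9) = 0.03146 m·K/W
ΣR = 0.02240 + 3.364×10^-4 + 0.7303 + 0.7880 + 0.03146 = 1.572 m·K/W
Q' = ΔT/ΣR = (623 K − 306 K)/1.572 = 201.7 W/m
From the inner boundary to the calcium silicate/perlite interface, ΣR_partial = 0.7530 m·K/W.
T_interface = T_in − Q'·ΣR_partial = 623 K − (201.7)(0.7530) = 471 K

T = 471 K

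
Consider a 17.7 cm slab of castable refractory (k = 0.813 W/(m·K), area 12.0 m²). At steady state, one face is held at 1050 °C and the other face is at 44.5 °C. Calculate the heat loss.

Q = 55400 W

Q = kA·ΔT/L = 0.813 × 12.0 × |1050 °C − 44.5 °C| / 0.177 = 55400 W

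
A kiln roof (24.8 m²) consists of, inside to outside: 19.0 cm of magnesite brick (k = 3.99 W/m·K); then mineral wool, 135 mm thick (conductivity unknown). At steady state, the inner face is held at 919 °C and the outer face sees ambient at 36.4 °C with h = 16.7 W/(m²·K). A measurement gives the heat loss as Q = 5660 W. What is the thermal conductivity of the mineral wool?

ΣR = ΔT/Q = |919 − 36.4|/5660 = 0.1559 K/W
Known resistances:
  R_magnesite brick = L/(kA) = 0.190/(3.99·24.8) = 0.001920 K/W
  R_conv,out = 1/(hA) = 1/(16.7·24.8) = 0.002415 K/W
R_mineral wool = ΣR − ΣR_known = 0.1559 − 0.004335 = 0.1516 K/W
L/(kA) = 0.1516 ⇒ k = 0.135/(0.1516·24.8) = 0.0359 W/m·K

k = 0.0359 W/m·K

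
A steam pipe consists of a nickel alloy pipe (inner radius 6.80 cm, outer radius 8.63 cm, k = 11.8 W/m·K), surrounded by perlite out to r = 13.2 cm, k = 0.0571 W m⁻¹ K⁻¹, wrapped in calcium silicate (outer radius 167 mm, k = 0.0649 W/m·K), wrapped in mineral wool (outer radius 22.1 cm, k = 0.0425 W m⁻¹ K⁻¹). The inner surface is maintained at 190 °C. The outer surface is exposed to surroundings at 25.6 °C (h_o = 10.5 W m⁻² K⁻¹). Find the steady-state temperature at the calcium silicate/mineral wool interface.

Series thermal resistances, inner to outer:
  R'_nickel alloy = ln(0.0863/0.0680)/(2πk) = 0.2383/(2π·11.8) = 0.003214 m·K/W
  R'_perlite = ln(0.132/0.0863)/(2πk) = 0.4250/(2π·0.0571) = 1.185 m·K/W
  R'_calcium silicate = ln(0.167/0.132)/(2πk) = 0.2352/(2π·0.0649) = 0.5768 m·K/W
  R'_mineral wool = ln(0.221/0.167)/(2πk) = 0.2802/(2π·0.0425) = 1.049 m·K/W
  R'_conv,out = 1/(2πr h) = 1/(2π·0.221·10.5) = 0.06859 m·K/W
ΣR = 0.003214 + 1.185 + 0.5768 + 1.049 + 0.06859 = 2.883 m·K/W
Q' = ΔT/ΣR = (190 °C − 25.6 °C)/2.883 = 57.02 W/m
From the inner boundary to the calcium silicate/mineral wool interface, ΣR_partial = 1.765 m·K/W.
T_interface = T_in − Q'·ΣR_partial = 190 °C − (57.02)(1.765) = 89.4 °C

T = 89.4 °C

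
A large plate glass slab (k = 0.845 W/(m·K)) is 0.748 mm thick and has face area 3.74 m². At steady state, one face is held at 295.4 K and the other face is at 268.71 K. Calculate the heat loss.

Q = 113 kW

Q = kA·ΔT/L = 0.845 × 3.74 × |295.4 K − 268.71 K| / 7.48×10^-4 = 1.13×10^5 W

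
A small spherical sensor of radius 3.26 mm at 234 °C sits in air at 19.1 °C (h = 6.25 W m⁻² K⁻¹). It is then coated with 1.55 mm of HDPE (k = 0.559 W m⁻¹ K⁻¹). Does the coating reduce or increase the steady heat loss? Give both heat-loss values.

Critical radius for a sphere: r_cr = 2k/h = 0.179 m = 17.9 cm.
Outer radius after coating: r₂ = 0.00326 + 0.00155 = 0.00481 m.
Since r₁ < r_cr and r₂ ≤ r_cr, the coating moves toward the maximum at r_cr — heat loss rises.
Bare: R = 1/(4πr₁²h) = 1198 K/W; Q = 214.9/1198 = 0.179 W.
Coated: R = R_cond + R_conv = 564.4 K/W; Q = 214.9/564.4 = 0.381 W.

increases: 0.179 → 0.381 W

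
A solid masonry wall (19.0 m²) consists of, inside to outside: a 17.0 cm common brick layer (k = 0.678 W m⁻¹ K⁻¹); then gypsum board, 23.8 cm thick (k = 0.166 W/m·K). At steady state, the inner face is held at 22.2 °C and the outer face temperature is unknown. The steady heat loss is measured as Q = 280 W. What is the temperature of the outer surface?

Series resistances:
  R_common brick = L/(kA) = 0.170/(0.678·19.0) = 0.01320 K/W
  R_gypsum board = L/(kA) = 0.238/(0.166·19.0) = 0.07546 K/W
ΣR = 0.08866 K/W
ΔT = Q·ΣR = 280 × 0.08866 = 24.82 K
Heat flows outward, so T_out = T_in − ΔT = 22.2 − 24.82 = -2.62 °C

T_out = -2.62 °C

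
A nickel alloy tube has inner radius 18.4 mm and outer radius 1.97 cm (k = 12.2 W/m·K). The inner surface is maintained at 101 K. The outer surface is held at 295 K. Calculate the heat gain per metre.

Q' = 218 kW/m

Q' = 2πk·ΔT/ln(r₂/r₁) = 2π × 12.2 × 194 / ln(0.0197/0.0184) = 2.18×10^5 W/m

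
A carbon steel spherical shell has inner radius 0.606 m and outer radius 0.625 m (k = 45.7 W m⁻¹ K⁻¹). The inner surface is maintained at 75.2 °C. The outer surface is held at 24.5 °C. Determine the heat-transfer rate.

Q = 580 kW

Q = 4πk·ΔT/(1/r₁ − 1/r₂) = 4π × 45.7 × 50.7 / (1/0.606 − 1/0.625) = 5.80×10^5 W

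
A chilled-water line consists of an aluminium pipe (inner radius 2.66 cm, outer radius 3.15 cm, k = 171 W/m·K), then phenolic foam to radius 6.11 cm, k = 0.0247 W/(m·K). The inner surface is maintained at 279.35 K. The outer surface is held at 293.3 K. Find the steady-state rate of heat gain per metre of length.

Treat each layer as a resistance in series:
  R'_aluminium = ln(0.0315/0.0266)/(2πk) = 0.1691/(2π·171) = 1.574×10^-4 m·K/W
  R'_phenolic foam = ln(0.0611/0.0315)/(2πk) = 0.6625/(2π·0.0247) = 4.269 m·K/W
ΣR = 1.574×10^-4 + 4.269 = 4.269 m·K/W
Q' = ΔT/ΣR = (279.35 K − 293.3 K)/4.269 = -3.27 W/m
(Negative Q' ⇒ heat flows inward; heat gain = 3.27 W/m.)

Q' = 3.27 W/m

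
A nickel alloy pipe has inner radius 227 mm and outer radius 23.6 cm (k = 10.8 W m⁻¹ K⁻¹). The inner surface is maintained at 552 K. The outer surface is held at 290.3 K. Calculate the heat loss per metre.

Q' = 4.57×10^5 W/m

Q' = 2πk·ΔT/ln(r₂/r₁) = 2π × 10.8 × 261.7 / ln(0.236/0.227) = 4.57×10^5 W/m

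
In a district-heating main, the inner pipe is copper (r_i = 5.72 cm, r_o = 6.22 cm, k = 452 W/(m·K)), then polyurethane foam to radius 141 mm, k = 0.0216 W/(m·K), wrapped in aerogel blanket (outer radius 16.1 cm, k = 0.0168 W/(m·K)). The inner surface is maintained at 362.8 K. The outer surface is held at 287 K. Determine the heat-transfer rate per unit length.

Q' = 10.4 W/m

Series thermal resistances, inner to outer:
  R'_copper = ln(0.0622/0.0572)/(2πk) = 0.08380/(2π·452) = 2.951×10^-5 m·K/W
  R'_polyurethane foam = ln(0.141/0.0622)/(2πk) = 0.8184/(2π·0.0216) = 6.030 m·K/W
  R'_aerogel blanket = ln(0.161/0.141)/(2πk) = 0.1326/(2π·0.0168) = 1.257 m·K/W
ΣR = 2.951×10^-5 + 6.030 + 1.257 = 7.287 m·K/W
Q' = ΔT/ΣR = (362.8 K − 287 K)/7.287 = 10.4 W/m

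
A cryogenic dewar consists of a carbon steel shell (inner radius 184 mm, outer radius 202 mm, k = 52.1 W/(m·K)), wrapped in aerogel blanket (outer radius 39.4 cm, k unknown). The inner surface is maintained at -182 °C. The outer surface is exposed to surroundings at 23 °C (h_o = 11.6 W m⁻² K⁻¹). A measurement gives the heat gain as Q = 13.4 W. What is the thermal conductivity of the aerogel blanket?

ΣR = ΔT/Q = |-182 − 23|/13.4 = 15.30 K/W
Known resistances:
  R_carbon steel = (1/0.184 − 1/0.202)/(4πk) = 0.4843/(4π·52.1) = 7.397×10^-4 K/W
  R_conv,out = 1/(4πr²h) = 1/(4π·0.394²·11.6) = 0.04419 K/W
R_aerogel blanket = ΣR − ΣR_known = 15.30 − 0.04493 = 15.26 K/W
(1/r₁−1/r₂)/(4πk) = 15.26 ⇒ k = 2.412/(4π·15.26) = 0.0126 W/m·K

k = 0.0126 W/m·K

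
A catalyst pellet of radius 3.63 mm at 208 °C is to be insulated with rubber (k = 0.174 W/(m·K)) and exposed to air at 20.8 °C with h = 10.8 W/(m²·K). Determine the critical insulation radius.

r_cr = 3.22 cm

For a sphere, r_cr = 2k_ins/h = 2·0.174/10.8 = 0.0322 m = 3.22 cm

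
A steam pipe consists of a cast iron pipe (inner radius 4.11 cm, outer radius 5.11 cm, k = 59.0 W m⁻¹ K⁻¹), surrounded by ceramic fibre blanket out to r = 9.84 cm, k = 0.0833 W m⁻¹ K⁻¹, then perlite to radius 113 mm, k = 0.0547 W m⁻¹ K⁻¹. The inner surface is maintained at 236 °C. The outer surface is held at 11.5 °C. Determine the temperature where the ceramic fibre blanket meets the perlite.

T = 66.1 °C

Resistance network (inner→outer):
  R'_cast iron = ln(0.0511/0.0411)/(2πk) = 0.2178/(2π·59.0) = 5.875×10^-4 m·K/W
  R'_ceramic fibre blanket = ln(0.0984/0.0511)/(2πk) = 0.6553/(2π·0.0833) = 1.252 m·K/W
  R'_perlite = ln(0.113/0.0984)/(2πk) = 0.1383/(2π·0.0547) = 0.4025 m·K/W
ΣR = 5.875×10^-4 + 1.252 + 0.4025 = 1.655 m·K/W
Q' = ΔT/ΣR = (236 °C − 11.5 °C)/1.655 = 135.6 W/m
From the inner boundary to the ceramic fibre blanket/perlite interface, ΣR_partial = 1.253 m·K/W.
T_interface = T_in − Q'·ΣR_partial = 236 °C − (135.6)(1.253) = 66.1 °C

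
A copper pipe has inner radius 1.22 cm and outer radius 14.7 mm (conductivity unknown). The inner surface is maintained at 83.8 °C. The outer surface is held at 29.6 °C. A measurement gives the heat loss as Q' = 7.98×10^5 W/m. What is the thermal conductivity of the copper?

k = 437 W/m·K

ΣR = ΔT/Q' = |83.8 − 29.6|/7.98×10^5 = 6.792×10^-5 m·K/W
ln(r₂/r₁)/(2πk) = 6.792×10^-5 ⇒ k = 0.1864/(2π·6.792×10^-5) = 437 W/m·K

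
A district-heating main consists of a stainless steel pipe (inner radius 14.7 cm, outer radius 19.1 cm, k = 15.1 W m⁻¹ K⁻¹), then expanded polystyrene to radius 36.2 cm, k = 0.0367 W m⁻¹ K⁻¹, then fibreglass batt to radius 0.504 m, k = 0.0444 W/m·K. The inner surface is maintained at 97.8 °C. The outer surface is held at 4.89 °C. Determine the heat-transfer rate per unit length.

Treat each layer as a resistance in series:
  R'_stainless steel = ln(0.191/0.147)/(2πk) = 0.2618/(2π·15.1) = 0.002760 m·K/W
  R'_expanded polystyrene = ln(0.362/0.191)/(2πk) = 0.6394/(2π·0.0367) = 2.773 m·K/W
  R'_fibreglass batt = ln(0.504/0.362)/(2πk) = 0.3309/(2π·0.0444) = 1.186 m·K/W
ΣR = 0.002760 + 2.773 + 1.186 = 3.962 m·K/W
Q' = ΔT/ΣR = (97.8 °C − 4.89 °C)/3.962 = 23.5 W/m

Q' = 23.5 W/m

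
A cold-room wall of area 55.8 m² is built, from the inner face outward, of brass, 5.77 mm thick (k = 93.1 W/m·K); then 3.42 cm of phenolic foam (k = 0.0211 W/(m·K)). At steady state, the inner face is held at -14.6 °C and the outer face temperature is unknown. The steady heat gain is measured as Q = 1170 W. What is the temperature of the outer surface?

Series resistances:
  R_brass = L/(kA) = 0.00577/(93.1·55.8) = 1.111×10^-6 K/W
  R_phenolic foam = L/(kA) = 0.0342/(0.0211·55.8) = 0.02905 K/W
ΣR = 0.02905 K/W
ΔT = Q·ΣR = 1170 × 0.02905 = 33.99 K
Heat flows inward, so T_out = T_in + ΔT = -14.6 + 33.99 = 19.4 °C

T_out = 19.4 °C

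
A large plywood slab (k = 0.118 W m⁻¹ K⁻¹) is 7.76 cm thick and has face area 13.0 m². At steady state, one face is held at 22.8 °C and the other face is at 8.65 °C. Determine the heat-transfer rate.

Q = 280 W

Q = kA·ΔT/L = 0.118 × 13.0 × |22.8 °C − 8.65 °C| / 0.0776 = 280 W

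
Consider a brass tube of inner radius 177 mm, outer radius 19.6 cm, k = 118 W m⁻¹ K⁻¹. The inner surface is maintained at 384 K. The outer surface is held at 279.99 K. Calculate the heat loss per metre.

Q' = 2πk·ΔT/ln(r₂/r₁) = 2π × 118 × 104.01 / ln(0.196/0.177) = 7.56×10^5 W/m

Q' = 756 kW/m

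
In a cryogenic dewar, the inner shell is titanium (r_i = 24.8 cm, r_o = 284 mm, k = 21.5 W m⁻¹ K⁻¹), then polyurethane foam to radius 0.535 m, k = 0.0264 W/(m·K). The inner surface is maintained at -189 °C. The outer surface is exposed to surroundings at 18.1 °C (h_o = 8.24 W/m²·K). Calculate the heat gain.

Q = 41.3 W

Resistance network (inner→outer):
  R_titanium = (1/0.248 − 1/0.284)/(4πk) = 0.5111/(4π·21.5) = 0.001892 K/W
  R_polyurethane foam = (1/0.284 − 1/0.535)/(4πk) = 1.652/(4π·0.0264) = 4.980 K/W
  R_conv,out = 1/(4πr²h) = 1/(4π·0.535²·8.24) = 0.03374 K/W
ΣR = 0.001892 + 4.980 + 0.03374 = 5.016 K/W
Q = ΔT/ΣR = (-189 °C − 18.1 °C)/5.016 = -41.3 W
(Negative Q ⇒ heat flows inward; heat gain = 41.3 W.)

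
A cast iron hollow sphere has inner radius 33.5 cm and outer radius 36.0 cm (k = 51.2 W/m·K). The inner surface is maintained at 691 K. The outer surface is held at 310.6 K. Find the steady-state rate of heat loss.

Q = 1180 kW

Q = 4πk·ΔT/(1/r₁ − 1/r₂) = 4π × 51.2 × 380.4 / (1/0.335 − 1/0.360) = 1.18×10^6 W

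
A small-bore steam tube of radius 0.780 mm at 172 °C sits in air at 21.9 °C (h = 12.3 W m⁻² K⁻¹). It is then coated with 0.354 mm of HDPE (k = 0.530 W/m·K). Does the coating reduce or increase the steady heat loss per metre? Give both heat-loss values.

Critical radius for a cylinder: r_cr = k/h = 0.0431 m = 4.31 cm.
Outer radius after coating: r₂ = 7.80×10^-4 + 3.54×10^-4 = 0.001134 m.
Since r₁ < r_cr and r₂ ≤ r_cr, the coating moves toward the maximum at r_cr — heat loss rises.
Bare: R = 1/(2πr₁h) = 16.59 m·K/W; Q = 150.1/16.59 = 9.05 W/m.
Coated: R = R_cond + R_conv = 11.52 m·K/W; Q = 150.1/11.52 = 13.0 W/m.

increases: 9.05 → 13.0 W/m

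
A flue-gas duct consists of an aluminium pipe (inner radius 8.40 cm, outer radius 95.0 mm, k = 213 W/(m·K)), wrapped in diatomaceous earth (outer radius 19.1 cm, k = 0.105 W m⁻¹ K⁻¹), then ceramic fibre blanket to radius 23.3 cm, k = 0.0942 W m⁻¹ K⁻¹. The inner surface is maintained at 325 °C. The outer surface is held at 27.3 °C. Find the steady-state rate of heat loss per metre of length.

Resistance network (inner→outer):
  R'_aluminium = ln(0.0950/0.0840)/(2πk) = 0.1231/(2π·213) = 9.195×10^-5 m·K/W
  R'_diatomaceous earth = ln(0.191/0.0950)/(2πk) = 0.6984/(2π·0.105) = 1.059 m·K/W
  R'_ceramic fibre blanket = ln(0.233/0.191)/(2πk) = 0.1988/(2π·0.0942) = 0.3358 m·K/W
ΣR = 9.195×10^-5 + 1.059 + 0.3358 = 1.395 m·K/W
Q' = ΔT/ΣR = (325 °C − 27.3 °C)/1.395 = 213 W/m

Q' = 213 W/m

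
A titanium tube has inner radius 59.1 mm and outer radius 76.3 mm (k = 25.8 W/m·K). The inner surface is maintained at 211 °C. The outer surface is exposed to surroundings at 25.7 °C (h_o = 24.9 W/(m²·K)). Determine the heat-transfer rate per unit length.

Q' = 2.17 kW/m

Series thermal resistances, inner to outer:
  R'_titanium = ln(0.0763/0.0591)/(2πk) = 0.2554/(2π·25.8) = 0.001576 m·K/W
  R'_conv,out = 1/(2πr h) = 1/(2π·0.0763·24.9) = 0.08377 m·K/W
ΣR = 0.001576 + 0.08377 = 0.08535 m·K/W
Q' = ΔT/ΣR = (211 °C − 25.7 °C)/0.08535 = 2170 W/m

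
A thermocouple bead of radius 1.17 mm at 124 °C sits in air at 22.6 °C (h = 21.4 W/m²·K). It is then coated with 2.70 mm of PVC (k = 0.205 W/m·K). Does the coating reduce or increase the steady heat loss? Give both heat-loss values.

Critical radius for a sphere: r_cr = 2k/h = 0.0192 m = 1.92 cm.
Outer radius after coating: r₂ = 0.00117 + 0.00270 = 0.00387 m.
Since r₁ < r_cr and r₂ ≤ r_cr, the coating moves toward the maximum at r_cr — heat loss rises.
Bare: R = 1/(4πr₁²h) = 2716 K/W; Q = 101.4/2716 = 0.0373 W.
Coated: R = R_cond + R_conv = 479.8 K/W; Q = 101.4/479.8 = 0.211 W.

increases: 0.0373 → 0.211 W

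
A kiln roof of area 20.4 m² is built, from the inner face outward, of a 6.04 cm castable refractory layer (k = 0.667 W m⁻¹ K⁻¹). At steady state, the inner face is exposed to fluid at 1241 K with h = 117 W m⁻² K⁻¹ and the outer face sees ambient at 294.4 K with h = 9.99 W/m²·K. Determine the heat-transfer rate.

Resistance network (inner→outer):
  R_conv,in = 1/(hA) = 1/(117·20.4) = 4.190×10^-4 K/W
  R_castable refractory = L/(kA) = 0.0604/(0.667·20.4) = 0.004439 K/W
  R_conv,out = 1/(hA) = 1/(9.99·20.4) = 0.004907 K/W
ΣR = 4.190×10^-4 + 0.004439 + 0.004907 = 0.009765 K/W
Q = ΔT/ΣR = (1241 K − 294.4 K)/0.009765 = 96900 W

Q = 96900 W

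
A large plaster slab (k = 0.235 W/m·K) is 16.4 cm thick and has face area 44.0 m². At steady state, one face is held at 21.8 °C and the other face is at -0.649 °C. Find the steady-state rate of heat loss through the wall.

Q = kA·ΔT/L = 0.235 × 44.0 × |21.8 °C − -0.649 °C| / 0.164 = 1420 W

Q = 1420 W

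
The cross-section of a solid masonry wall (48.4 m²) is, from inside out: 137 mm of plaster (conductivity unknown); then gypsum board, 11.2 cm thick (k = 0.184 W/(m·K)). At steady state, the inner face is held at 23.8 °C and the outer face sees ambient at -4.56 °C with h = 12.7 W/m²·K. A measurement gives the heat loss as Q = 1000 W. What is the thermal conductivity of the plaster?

k = 0.200 W/m·K

ΣR = ΔT/Q = |23.8 − -4.56|/1000 = 0.02836 K/W
Known resistances:
  R_gypsum board = L/(kA) = 0.112/(0.184·48.4) = 0.01258 K/W
  R_conv,out = 1/(hA) = 1/(12.7·48.4) = 0.001627 K/W
R_plaster = ΣR − ΣR_known = 0.02836 − 0.01421 = 0.01415 K/W
L/(kA) = 0.01415 ⇒ k = 0.137/(0.01415·48.4) = 0.200 W/m·K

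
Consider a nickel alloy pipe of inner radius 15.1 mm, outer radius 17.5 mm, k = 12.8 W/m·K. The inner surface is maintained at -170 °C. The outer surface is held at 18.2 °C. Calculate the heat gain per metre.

Q' = 2πk·ΔT/ln(r₂/r₁) = 2π × 12.8 × 188.2 / ln(0.0175/0.0151) = 1.03×10^5 W/m

Q' = 103 kW/m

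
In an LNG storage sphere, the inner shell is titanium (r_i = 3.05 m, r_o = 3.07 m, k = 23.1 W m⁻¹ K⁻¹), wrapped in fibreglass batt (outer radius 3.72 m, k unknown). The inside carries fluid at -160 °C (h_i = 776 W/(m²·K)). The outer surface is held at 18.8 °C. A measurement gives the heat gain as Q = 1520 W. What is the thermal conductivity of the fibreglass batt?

ΣR = ΔT/Q = |-160 − 18.8|/1520 = 0.1176 K/W
Known resistances:
  R_conv,in = 1/(4πr²h) = 1/(4π·3.05²·776) = 1.102×10^-5 K/W
  R_titanium = (1/3.05 − 1/3.07)/(4πk) = 0.002136/(4π·23.1) = 7.358×10^-6 K/W
R_fibreglass batt = ΣR − ΣR_known = 0.1176 − 1.838×10^-5 = 0.1176 K/W
(1/r₁−1/r₂)/(4πk) = 0.1176 ⇒ k = 0.05692/(4π·0.1176) = 0.0385 W/m·K

k = 0.0385 W/m·K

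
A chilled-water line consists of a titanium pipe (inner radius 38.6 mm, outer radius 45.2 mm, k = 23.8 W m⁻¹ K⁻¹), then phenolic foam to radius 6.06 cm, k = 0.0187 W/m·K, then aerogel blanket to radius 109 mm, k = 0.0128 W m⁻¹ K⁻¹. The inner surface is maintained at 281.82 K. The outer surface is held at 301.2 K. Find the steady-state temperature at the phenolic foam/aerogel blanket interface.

T = 286.8 K

Resistance network (inner→outer):
  R'_titanium = ln(0.0452/0.0386)/(2πk) = 0.1578/(2π·23.8) = 0.001056 m·K/W
  R'_phenolic foam = ln(0.0606/0.0452)/(2πk) = 0.2932/(2π·0.0187) = 2.495 m·K/W
  R'_aerogel blanket = ln(0.109/0.0606)/(2πk) = 0.5871/(2π·0.0128) = 7.299 m·K/W
ΣR = 0.001056 + 2.495 + 7.299 = 9.795 m·K/W
Q' = ΔT/ΣR = (281.82 K − 301.2 K)/9.795 = -1.979 W/m
From the inner boundary to the phenolic foam/aerogel blanket interface, ΣR_partial = 2.496 m·K/W.
T_interface = T_in − Q'·ΣR_partial = 281.82 K − (-1.979)(2.496) = 286.8 K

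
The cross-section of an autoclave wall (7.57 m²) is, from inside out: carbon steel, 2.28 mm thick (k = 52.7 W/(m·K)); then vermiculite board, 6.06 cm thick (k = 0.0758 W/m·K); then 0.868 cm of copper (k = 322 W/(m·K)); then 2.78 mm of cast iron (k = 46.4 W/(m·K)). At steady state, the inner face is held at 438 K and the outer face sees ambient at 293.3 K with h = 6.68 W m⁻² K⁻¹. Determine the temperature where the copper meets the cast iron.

Series thermal resistances, inner to outer:
  R_carbon steel = L/(kA) = 0.00228/(52.7·7.57) = 5.715×10^-6 K/W
  R_vermiculite board = L/(kA) = 0.0606/(0.0758·7.57) = 0.1056 K/W
  R_copper = L/(kA) = 0.00868/(322·7.57) = 3.561×10^-6 K/W
  R_cast iron = L/(kA) = 0.00278/(46.4·7.57) = 7.915×10^-6 K/W
  R_conv,out = 1/(hA) = 1/(6.68·7.57) = 0.01978 K/W
ΣR = 5.715×10^-6 + 0.1056 + 3.561×10^-6 + 7.915×10^-6 + 0.01978 = 0.1254 K/W
Q = ΔT/ΣR = (438 K − 293.3 K)/0.1254 = 1154 W
From the inner boundary to the copper/cast iron interface, ΣR_partial = 0.1056 K/W.
T_interface = T_in − Q·ΣR_partial = 438 K − (1154)(0.1056) = 316.1 K

T = 316.1 K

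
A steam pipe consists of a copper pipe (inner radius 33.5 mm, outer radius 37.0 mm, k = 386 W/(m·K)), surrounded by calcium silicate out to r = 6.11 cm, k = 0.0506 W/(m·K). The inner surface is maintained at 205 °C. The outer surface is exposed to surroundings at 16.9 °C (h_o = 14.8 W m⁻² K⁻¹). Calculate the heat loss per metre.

Q' = 107 W/m

Resistance network (inner→outer):
  R'_copper = ln(0.0370/0.0335)/(2πk) = 0.09937/(2π·386) = 4.097×10^-5 m·K/W
  R'_calcium silicate = ln(0.0611/0.0370)/(2πk) = 0.5016/(2π·0.0506) = 1.578 m·K/W
  R'_conv,out = 1/(2πr h) = 1/(2π·0.0611·14.8) = 0.1760 m·K/W
ΣR = 4.097×10^-5 + 1.578 + 0.1760 = 1.754 m·K/W
Q' = ΔT/ΣR = (205 °C − 16.9 °C)/1.754 = 107 W/m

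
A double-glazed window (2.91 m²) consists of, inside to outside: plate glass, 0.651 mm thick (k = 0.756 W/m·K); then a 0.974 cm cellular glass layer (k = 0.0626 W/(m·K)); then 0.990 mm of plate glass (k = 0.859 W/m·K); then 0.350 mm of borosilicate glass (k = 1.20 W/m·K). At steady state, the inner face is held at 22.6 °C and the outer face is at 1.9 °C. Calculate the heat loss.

Q = 381 W

Resistance network (inner→outer):
  R_plate glass = L/(kA) = 6.51×10^-4/(0.756·2.91) = 2.959×10^-4 K/W
  R_cellular glass = L/(kA) = 0.00974/(0.0626·2.91) = 0.05347 K/W
  R_plate glass = L/(kA) = 9.90×10^-4/(0.859·2.91) = 3.960×10^-4 K/W
  R_borosilicate glass = L/(kA) = 3.50×10^-4/(1.20·2.91) = 1.002×10^-4 K/W
ΣR = 2.959×10^-4 + 0.05347 + 3.960×10^-4 + 1.002×10^-4 = 0.05426 K/W
Q = ΔT/ΣR = (22.6 °C − 1.9 °C)/0.05426 = 381 W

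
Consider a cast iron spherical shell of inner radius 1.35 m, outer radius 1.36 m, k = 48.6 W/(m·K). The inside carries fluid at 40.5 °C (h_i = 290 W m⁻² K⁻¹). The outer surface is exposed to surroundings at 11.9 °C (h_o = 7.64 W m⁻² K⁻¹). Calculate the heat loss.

Treat each layer as a resistance in series:
  R_conv,in = 1/(4πr²h) = 1/(4π·1.35²·290) = 1.506×10^-4 K/W
  R_cast iron = (1/1.35 − 1/1.36)/(4πk) = 0.005447/(4π·48.6) = 8.918×10^-6 K/W
  R_conv,out = 1/(4πr²h) = 1/(4π·1.36²·7.64) = 0.005631 K/W
ΣR = 1.506×10^-4 + 8.918×10^-6 + 0.005631 = 0.005791 K/W
Q = ΔT/ΣR = (40.5 °C − 11.9 °C)/0.005791 = 4940 W

Q = 4.94 kW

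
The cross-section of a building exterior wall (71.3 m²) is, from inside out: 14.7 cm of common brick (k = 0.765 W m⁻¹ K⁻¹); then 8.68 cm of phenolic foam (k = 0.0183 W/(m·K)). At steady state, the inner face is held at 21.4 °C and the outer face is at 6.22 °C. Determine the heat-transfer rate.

Series thermal resistances, inner to outer:
  R_common brick = L/(kA) = 0.147/(0.765·71.3) = 0.002695 K/W
  R_phenolic foam = L/(kA) = 0.0868/(0.0183·71.3) = 0.06652 K/W
ΣR = 0.002695 + 0.06652 = 0.06921 K/W
Q = ΔT/ΣR = (21.4 °C − 6.22 °C)/0.06921 = 219 W

Q = 219 W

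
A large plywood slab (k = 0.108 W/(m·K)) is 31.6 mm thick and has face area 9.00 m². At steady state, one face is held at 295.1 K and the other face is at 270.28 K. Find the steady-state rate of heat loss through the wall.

Q = 763 W

Q = kA·ΔT/L = 0.108 × 9.00 × |295.1 K − 270.28 K| / 0.0316 = 763 W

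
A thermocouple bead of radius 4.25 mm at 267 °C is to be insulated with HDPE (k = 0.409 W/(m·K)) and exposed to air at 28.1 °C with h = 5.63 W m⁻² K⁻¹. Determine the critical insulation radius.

r_cr = 14.5 cm

For a sphere, r_cr = 2k_ins/h = 2·0.409/5.63 = 0.145 m = 14.5 cm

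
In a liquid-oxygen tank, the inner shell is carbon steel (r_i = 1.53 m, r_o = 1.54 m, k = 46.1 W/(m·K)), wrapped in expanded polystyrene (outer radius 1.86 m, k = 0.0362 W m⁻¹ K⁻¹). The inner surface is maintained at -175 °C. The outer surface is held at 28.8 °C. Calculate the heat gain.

Resistance network (inner→outer):
  R_carbon steel = (1/1.53 − 1/1.54)/(4πk) = 0.004244/(4π·46.1) = 7.326×10^-6 K/W
  R_expanded polystyrene = (1/1.54 − 1/1.86)/(4πk) = 0.1117/(4π·0.0362) = 0.2456 K/W
ΣR = 7.326×10^-6 + 0.2456 = 0.2456 K/W
Q = ΔT/ΣR = (-175 °C − 28.8 °C)/0.2456 = -830 W
(Negative Q ⇒ heat flows inward; heat gain = 830 W.)

Q = 830 W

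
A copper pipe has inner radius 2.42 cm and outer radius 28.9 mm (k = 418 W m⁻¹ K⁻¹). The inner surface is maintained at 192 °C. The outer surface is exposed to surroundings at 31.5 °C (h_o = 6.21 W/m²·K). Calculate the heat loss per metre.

Treat each layer as a resistance in series:
  R'_copper = ln(0.0289/0.0242)/(2πk) = 0.1775/(2π·418) = 6.758×10^-5 m·K/W
  R'_conv,out = 1/(2πr h) = 1/(2π·0.0289·6.21) = 0.8868 m·K/W
ΣR = 6.758×10^-5 + 0.8868 = 0.8869 m·K/W
Q' = ΔT/ΣR = (192 °C − 31.5 °C)/0.8869 = 181 W/m

Q' = 181 W/m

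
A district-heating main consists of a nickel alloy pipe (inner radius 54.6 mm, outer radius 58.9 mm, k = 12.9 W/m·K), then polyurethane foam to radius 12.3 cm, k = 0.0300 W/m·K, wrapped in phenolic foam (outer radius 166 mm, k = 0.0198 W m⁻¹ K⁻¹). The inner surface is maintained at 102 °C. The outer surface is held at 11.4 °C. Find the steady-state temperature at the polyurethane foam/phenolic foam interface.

T = 46.0 °C

Resistance network (inner→outer):
  R'_nickel alloy = ln(0.0589/0.0546)/(2πk) = 0.07581/(2π·12.9) = 9.353×10^-4 m·K/W
  R'_polyurethane foam = ln(0.123/0.0589)/(2πk) = 0.7363/(2π·0.0300) = 3.906 m·K/W
  R'_phenolic foam = ln(0.166/0.123)/(2πk) = 0.2998/(2π·0.0198) = 2.410 m·K/W
ΣR = 9.353×10^-4 + 3.906 + 2.410 = 6.317 m·K/W
Q' = ΔT/ΣR = (102 °C − 11.4 °C)/6.317 = 14.34 W/m
From the inner boundary to the polyurethane foam/phenolic foam interface, ΣR_partial = 3.907 m·K/W.
T_interface = T_in − Q'·ΣR_partial = 102 °C − (14.34)(3.907) = 46.0 °C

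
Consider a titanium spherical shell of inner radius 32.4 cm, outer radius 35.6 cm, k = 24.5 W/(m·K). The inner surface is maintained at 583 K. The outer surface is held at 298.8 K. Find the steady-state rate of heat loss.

Q = 4πk·ΔT/(1/r₁ − 1/r₂) = 4π × 24.5 × 284.2 / (1/0.324 − 1/0.356) = 3.15×10^5 W

Q = 3.15×10^5 W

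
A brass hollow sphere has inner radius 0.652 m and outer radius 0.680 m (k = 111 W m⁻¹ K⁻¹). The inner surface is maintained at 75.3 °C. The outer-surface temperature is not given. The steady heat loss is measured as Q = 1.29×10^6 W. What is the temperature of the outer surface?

T_out = 16.9 °C

Series resistances:
  R_brass = (1/0.652 − 1/0.680)/(4πk) = 0.06315/(4π·111) = 4.528×10^-5 K/W
ΣR = 4.528×10^-5 K/W
ΔT = Q·ΣR = 1.29×10^6 × 4.528×10^-5 = 58.41 K
Heat flows outward, so T_out = T_in − ΔT = 75.3 − 58.41 = 16.9 °C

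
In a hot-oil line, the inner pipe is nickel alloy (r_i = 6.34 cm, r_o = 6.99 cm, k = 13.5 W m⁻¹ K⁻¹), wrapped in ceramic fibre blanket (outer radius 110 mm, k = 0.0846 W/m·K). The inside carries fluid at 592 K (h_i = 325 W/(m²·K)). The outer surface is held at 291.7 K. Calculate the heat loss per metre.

Series thermal resistances, inner to outer:
  R'_conv,in = 1/(2πr h) = 1/(2π·0.0634·325) = 0.007724 m·K/W
  R'_nickel alloy = ln(0.0699/0.0634)/(2πk) = 0.09760/(2π·13.5) = 0.001151 m·K/W
  R'_ceramic fibre blanket = ln(0.110/0.0699)/(2πk) = 0.4534/(2π·0.0846) = 0.8530 m·K/W
ΣR = 0.007724 + 0.001151 + 0.8530 = 0.8619 m·K/W
Q' = ΔT/ΣR = (592 K − 291.7 K)/0.8619 = 348 W/m

Q' = 348 W/m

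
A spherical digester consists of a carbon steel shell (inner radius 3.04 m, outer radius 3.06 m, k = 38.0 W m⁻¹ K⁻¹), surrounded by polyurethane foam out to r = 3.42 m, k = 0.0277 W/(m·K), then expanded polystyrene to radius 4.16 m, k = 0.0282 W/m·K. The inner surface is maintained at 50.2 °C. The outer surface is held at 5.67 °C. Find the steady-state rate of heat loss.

Q = 181 W

Resistance network (inner→outer):
  R_carbon steel = (1/3.04 − 1/3.06)/(4πk) = 0.002150/(4π·38.0) = 4.502×10^-6 K/W
  R_polyurethane foam = (1/3.06 − 1/3.42)/(4πk) = 0.03440/(4π·0.0277) = 0.09882 K/W
  R_expanded polystyrene = (1/3.42 − 1/4.16)/(4πk) = 0.05201/(4π·0.0282) = 0.1468 K/W
ΣR = 4.502×10^-6 + 0.09882 + 0.1468 = 0.2456 K/W
Q = ΔT/ΣR = (50.2 °C − 5.67 °C)/0.2456 = 181 W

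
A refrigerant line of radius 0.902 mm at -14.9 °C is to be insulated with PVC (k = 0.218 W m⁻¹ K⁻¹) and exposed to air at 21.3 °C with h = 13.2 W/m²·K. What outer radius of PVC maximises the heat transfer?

r_cr = 1.65 cm

For a cylinder, r_cr = k_ins/h = 0.218/13.2 = 0.0165 m = 1.65 cm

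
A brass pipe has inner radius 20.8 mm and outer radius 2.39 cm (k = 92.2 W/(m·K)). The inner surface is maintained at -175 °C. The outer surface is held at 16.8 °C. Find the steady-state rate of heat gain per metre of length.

Q' = 800 kW/m

Q' = 2πk·ΔT/ln(r₂/r₁) = 2π × 92.2 × 191.8 / ln(0.0239/0.0208) = 8.00×10^5 W/m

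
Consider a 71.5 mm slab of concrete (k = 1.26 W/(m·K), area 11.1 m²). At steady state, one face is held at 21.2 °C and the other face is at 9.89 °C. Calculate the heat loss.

Q = 2.21 kW

Q = kA·ΔT/L = 1.26 × 11.1 × |21.2 °C − 9.89 °C| / 0.0715 = 2210 W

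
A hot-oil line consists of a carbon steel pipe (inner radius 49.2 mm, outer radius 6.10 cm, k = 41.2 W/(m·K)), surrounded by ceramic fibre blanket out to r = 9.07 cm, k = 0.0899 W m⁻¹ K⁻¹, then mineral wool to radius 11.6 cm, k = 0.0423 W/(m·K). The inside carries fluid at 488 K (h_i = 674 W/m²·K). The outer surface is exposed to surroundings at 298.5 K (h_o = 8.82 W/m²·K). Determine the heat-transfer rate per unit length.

Q' = 106 W/m

Series thermal resistances, inner to outer:
  R'_conv,in = 1/(2πr h) = 1/(2π·0.0492·674) = 0.004799 m·K/W
  R'_carbon steel = ln(0.0610/0.0492)/(2πk) = 0.2150/(2π·41.2) = 8.305×10^-4 m·K/W
  R'_ceramic fibre blanket = ln(0.0907/0.0610)/(2πk) = 0.3967/(2π·0.0899) = 0.7023 m·K/W
  R'_mineral wool = ln(0.116/0.0907)/(2πk) = 0.2460/(2π·0.0423) = 0.9257 m·K/W
  R'_conv,out = 1/(2πr h) = 1/(2π·0.116·8.82) = 0.1556 m·K/W
ΣR = 0.004799 + 8.305×10^-4 + 0.7023 + 0.9257 + 0.1556 = 1.789 m·K/W
Q' = ΔT/ΣR = (488 K − 298.5 K)/1.789 = 106 W/m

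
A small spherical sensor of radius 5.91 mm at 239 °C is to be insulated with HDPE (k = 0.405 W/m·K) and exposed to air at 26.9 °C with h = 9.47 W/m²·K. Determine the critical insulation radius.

For a sphere, r_cr = 2k_ins/h = 2·0.405/9.47 = 0.0855 m = 8.55 cm

r_cr = 8.55 cm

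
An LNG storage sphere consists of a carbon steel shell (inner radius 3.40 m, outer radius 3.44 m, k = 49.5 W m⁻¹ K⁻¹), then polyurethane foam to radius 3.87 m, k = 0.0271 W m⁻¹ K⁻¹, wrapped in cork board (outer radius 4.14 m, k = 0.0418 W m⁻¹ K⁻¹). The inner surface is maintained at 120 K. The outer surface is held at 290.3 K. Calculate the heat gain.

Q = 1340 W

Series thermal resistances, inner to outer:
  R_carbon steel = (1/3.40 − 1/3.44)/(4πk) = 0.003420/(4π·49.5) = 5.498×10^-6 K/W
  R_polyurethane foam = (1/3.44 − 1/3.87)/(4πk) = 0.03230/(4π·0.0271) = 0.09485 K/W
  R_cork board = (1/3.87 − 1/4.14)/(4πk) = 0.01685/(4π·0.0418) = 0.03208 K/W
ΣR = 5.498×10^-6 + 0.09485 + 0.03208 = 0.1269 K/W
Q = ΔT/ΣR = (120 K − 290.3 K)/0.1269 = -1340 W
(Negative Q ⇒ heat flows inward; heat gain = 1340 W.)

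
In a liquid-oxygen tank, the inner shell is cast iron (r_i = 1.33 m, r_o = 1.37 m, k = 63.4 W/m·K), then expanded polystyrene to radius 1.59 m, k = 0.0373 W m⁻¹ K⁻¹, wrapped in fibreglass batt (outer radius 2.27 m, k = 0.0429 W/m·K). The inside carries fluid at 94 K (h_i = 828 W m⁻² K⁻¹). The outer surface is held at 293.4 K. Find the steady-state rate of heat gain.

Treat each layer as a resistance in series:
  R_conv,in = 1/(4πr²h) = 1/(4π·1.33²·828) = 5.433×10^-5 K/W
  R_cast iron = (1/1.33 − 1/1.37)/(4πk) = 0.02195/(4π·63.4) = 2.755×10^-5 K/W
  R_expanded polystyrene = (1/1.37 − 1/1.59)/(4πk) = 0.1010/(4π·0.0373) = 0.2155 K/W
  R_fibreglass batt = (1/1.59 − 1/2.27)/(4πk) = 0.1884/(4π·0.0429) = 0.3495 K/W
ΣR = 5.433×10^-5 + 2.755×10^-5 + 0.2155 + 0.3495 = 0.5651 K/W
Q = ΔT/ΣR = (94 K − 293.4 K)/0.5651 = -353 W
(Negative Q ⇒ heat flows inward; heat gain = 353 W.)

Q = 353 W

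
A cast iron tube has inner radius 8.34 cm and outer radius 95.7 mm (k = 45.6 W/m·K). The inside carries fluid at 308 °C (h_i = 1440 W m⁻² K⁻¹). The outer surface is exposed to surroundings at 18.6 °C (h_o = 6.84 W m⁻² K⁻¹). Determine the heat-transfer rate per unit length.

Q' = 1180 W/m

Resistance network (inner→outer):
  R'_conv,in = 1/(2πr h) = 1/(2π·0.0834·1440) = 0.001325 m·K/W
  R'_cast iron = ln(0.0957/0.0834)/(2πk) = 0.1376/(2π·45.6) = 4.802×10^-4 m·K/W
  R'_conv,out = 1/(2πr h) = 1/(2π·0.0957·6.84) = 0.2431 m·K/W
ΣR = 0.001325 + 4.802×10^-4 + 0.2431 = 0.2449 m·K/W
Q' = ΔT/ΣR = (308 °C − 18.6 °C)/0.2449 = 1180 W/m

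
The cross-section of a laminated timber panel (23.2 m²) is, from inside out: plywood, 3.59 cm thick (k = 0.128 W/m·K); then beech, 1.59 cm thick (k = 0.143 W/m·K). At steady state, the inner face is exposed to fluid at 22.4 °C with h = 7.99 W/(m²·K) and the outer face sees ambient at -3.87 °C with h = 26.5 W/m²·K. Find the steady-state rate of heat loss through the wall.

Q = 1100 W

Treat each layer as a resistance in series:
  R_conv,in = 1/(hA) = 1/(7.99·23.2) = 0.005395 K/W
  R_plywood = L/(kA) = 0.0359/(0.128·23.2) = 0.01209 K/W
  R_beech = L/(kA) = 0.0159/(0.143·23.2) = 0.004793 K/W
  R_conv,out = 1/(hA) = 1/(26.5·23.2) = 0.001627 K/W
ΣR = 0.005395 + 0.01209 + 0.004793 + 0.001627 = 0.02390 K/W
Q = ΔT/ΣR = (22.4 °C − -3.87 °C)/0.02390 = 1100 W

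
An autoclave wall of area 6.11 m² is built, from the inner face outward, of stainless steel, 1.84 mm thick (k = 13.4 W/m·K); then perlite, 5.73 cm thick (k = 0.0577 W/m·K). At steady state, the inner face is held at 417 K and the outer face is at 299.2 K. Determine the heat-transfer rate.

Treat each layer as a resistance in series:
  R_stainless steel = L/(kA) = 0.00184/(13.4·6.11) = 2.247×10^-5 K/W
  R_perlite = L/(kA) = 0.0573/(0.0577·6.11) = 0.1625 K/W
ΣR = 2.247×10^-5 + 0.1625 = 0.1625 K/W
Q = ΔT/ΣR = (417 K − 299.2 K)/0.1625 = 725 W

Q = 725 W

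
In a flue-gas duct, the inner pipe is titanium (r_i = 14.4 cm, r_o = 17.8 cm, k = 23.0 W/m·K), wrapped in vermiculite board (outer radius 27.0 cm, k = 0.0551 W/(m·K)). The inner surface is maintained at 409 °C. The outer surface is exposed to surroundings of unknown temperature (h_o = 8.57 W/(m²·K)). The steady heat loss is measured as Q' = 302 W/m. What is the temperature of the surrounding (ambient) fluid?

T_out = 24.3 °C

Sum the resistances:
  R'_titanium = ln(0.178/0.144)/(2πk) = 0.2120/(2π·23.0) = 0.001467 m·K/W
  R'_vermiculite board = ln(0.270/0.178)/(2πk) = 0.4166/(2π·0.0551) = 1.203 m·K/W
  R'_conv,out = 1/(2πr h) = 1/(2π·0.270·8.57) = 0.06878 m·K/W
ΣR = 1.274 m·K/W
ΔT = Q'·ΣR = 302 × 1.274 = 384.7 K
Heat flows outward, so T_out = T_in − ΔT = 409 − 384.7 = 24.3 °C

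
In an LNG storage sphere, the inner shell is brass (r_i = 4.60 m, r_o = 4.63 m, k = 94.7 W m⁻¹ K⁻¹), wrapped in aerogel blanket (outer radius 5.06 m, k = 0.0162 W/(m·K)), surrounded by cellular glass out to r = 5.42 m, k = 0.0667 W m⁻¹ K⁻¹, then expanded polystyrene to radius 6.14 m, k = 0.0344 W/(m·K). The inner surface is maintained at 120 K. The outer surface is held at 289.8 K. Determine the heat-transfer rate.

Treat each layer as a resistance in series:
  R_brass = (1/4.60 − 1/4.63)/(4πk) = 0.001409/(4π·94.7) = 1.184×10^-6 K/W
  R_aerogel blanket = (1/4.63 − 1/5.06)/(4πk) = 0.01835/(4π·0.0162) = 0.09016 K/W
  R_cellular glass = (1/5.06 − 1/5.42)/(4πk) = 0.01313/(4π·0.0667) = 0.01566 K/W
  R_expanded polystyrene = (1/5.42 − 1/6.14)/(4πk) = 0.02164/(4π·0.0344) = 0.05005 K/W
ΣR = 1.184×10^-6 + 0.09016 + 0.01566 + 0.05005 = 0.1559 K/W
Q = ΔT/ΣR = (120 K − 289.8 K)/0.1559 = -1090 W
(Negative Q ⇒ heat flows inward; heat gain = 1090 W.)

Q = 1090 W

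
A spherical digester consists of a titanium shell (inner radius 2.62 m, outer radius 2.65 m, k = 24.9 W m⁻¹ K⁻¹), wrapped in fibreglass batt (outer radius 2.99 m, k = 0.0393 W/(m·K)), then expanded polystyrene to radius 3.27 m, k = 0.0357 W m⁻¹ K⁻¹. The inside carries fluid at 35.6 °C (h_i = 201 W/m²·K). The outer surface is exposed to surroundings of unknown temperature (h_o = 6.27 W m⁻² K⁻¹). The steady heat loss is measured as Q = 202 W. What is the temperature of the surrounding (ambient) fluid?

T_out = 4.90 °C

Series resistances:
  R_conv,in = 1/(4πr²h) = 1/(4π·2.62²·201) = 5.768×10^-5 K/W
  R_titanium = (1/2.62 − 1/2.65)/(4πk) = 0.004321/(4π·24.9) = 1.381×10^-5 K/W
  R_fibreglass batt = (1/2.65 − 1/2.99)/(4πk) = 0.04291/(4π·0.0393) = 0.08689 K/W
  R_expanded polystyrene = (1/2.99 − 1/3.27)/(4πk) = 0.02864/(4π·0.0357) = 0.06384 K/W
  R_conv,out = 1/(4πr²h) = 1/(4π·3.27²·6.27) = 0.001187 K/W
ΣR = 0.1520 K/W
ΔT = Q·ΣR = 202 × 0.1520 = 30.70 K
Heat flows outward, so T_out = T_in − ΔT = 35.6 − 30.70 = 4.90 °C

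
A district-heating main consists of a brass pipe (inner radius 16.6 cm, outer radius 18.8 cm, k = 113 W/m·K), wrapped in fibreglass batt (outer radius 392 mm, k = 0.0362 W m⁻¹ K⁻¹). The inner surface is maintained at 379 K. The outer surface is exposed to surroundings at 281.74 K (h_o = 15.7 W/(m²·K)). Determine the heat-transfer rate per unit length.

Treat each layer as a resistance in series:
  R'_brass = ln(0.188/0.166)/(2πk) = 0.1245/(2π·113) = 1.753×10^-4 m·K/W
  R'_fibreglass batt = ln(0.392/0.188)/(2πk) = 0.7348/(2π·0.0362) = 3.231 m·K/W
  R'_conv,out = 1/(2πr h) = 1/(2π·0.392·15.7) = 0.02586 m·K/W
ΣR = 1.753×10^-4 + 3.231 + 0.02586 = 3.257 m·K/W
Q' = ΔT/ΣR = (379 K − 281.74 K)/3.257 = 29.9 W/m

Q' = 29.9 W/m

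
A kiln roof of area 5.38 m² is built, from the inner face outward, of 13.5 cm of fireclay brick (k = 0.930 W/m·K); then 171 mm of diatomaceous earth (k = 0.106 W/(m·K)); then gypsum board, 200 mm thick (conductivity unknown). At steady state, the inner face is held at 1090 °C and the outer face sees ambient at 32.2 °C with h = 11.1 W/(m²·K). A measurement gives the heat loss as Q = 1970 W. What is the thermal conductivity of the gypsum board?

k = 0.192 W/m·K

ΣR = ΔT/Q = |1090 − 32.2|/1970 = 0.5370 K/W
Known resistances:
  R_fireclay brick = L/(kA) = 0.135/(0.930·5.38) = 0.02698 K/W
  R_diatomaceous earth = L/(kA) = 0.171/(0.106·5.38) = 0.2999 K/W
  R_conv,out = 1/(hA) = 1/(11.1·5.38) = 0.01675 K/W
R_gypsum board = ΣR − ΣR_known = 0.5370 − 0.3436 = 0.1934 K/W
L/(kA) = 0.1934 ⇒ k = 0.200/(0.1934·5.38) = 0.192 W/m·K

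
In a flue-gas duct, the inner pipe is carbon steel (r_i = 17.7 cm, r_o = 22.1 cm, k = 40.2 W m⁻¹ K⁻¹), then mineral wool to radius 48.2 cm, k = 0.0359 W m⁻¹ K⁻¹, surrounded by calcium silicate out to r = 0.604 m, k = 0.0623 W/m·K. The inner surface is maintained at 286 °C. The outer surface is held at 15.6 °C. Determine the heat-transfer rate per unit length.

Series thermal resistances, inner to outer:
  R'_carbon steel = ln(0.221/0.177)/(2πk) = 0.2220/(2π·40.2) = 8.790×10^-4 m·K/W
  R'_mineral wool = ln(0.482/0.221)/(2πk) = 0.7798/(2π·0.0359) = 3.457 m·K/W
  R'_calcium silicate = ln(0.604/0.482)/(2πk) = 0.2256/(2π·0.0623) = 0.5764 m·K/W
ΣR = 8.790×10^-4 + 3.457 + 0.5764 = 4.034 m·K/W
Q' = ΔT/ΣR = (286 °C − 15.6 °C)/4.034 = 67.0 W/m

Q' = 67.0 W/m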